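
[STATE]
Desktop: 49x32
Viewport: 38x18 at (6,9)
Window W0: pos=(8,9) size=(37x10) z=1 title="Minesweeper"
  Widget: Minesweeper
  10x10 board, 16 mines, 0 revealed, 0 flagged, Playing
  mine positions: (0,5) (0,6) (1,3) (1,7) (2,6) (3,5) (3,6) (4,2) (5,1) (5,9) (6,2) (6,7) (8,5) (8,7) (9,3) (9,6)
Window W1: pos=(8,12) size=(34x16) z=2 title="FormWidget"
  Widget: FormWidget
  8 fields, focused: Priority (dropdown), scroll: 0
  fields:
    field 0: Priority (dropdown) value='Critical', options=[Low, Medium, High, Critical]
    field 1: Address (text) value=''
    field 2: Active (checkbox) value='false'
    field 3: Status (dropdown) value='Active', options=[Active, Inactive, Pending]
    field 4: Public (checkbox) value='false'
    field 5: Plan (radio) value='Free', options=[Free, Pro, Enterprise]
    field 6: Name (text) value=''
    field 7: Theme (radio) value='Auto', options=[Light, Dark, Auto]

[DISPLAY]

  ┏━━━━━━━━━━━━━━━━━━━━━━━━━━━━━━━━━━━
  ┃ Minesweeper                       
  ┠───────────────────────────────────
  ┏━━━━━━━━━━━━━━━━━━━━━━━━━━━━━━━━┓  
  ┃ FormWidget                     ┃  
  ┠────────────────────────────────┨  
  ┃> Priority:   [Critical       ▼]┃  
  ┃  Address:    [                ]┃  
  ┃  Active:     [ ]               ┃  
  ┃  Status:     [Active         ▼]┃━━
  ┃  Public:     [ ]               ┃  
  ┃  Plan:       (●) Free  ( ) Pro ┃  
  ┃  Name:       [                ]┃  
  ┃  Theme:      ( ) Light  ( ) Dar┃  
  ┃                                ┃  
  ┃                                ┃  
  ┃                                ┃  
  ┃                                ┃  


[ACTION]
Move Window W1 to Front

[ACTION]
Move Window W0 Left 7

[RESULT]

━━━━━━━━━━━━━━━━━━━━━━━━━━━━━━━┓      
esweeper                       ┃      
───────────────────────────────┨      
■■┏━━━━━━━━━━━━━━━━━━━━━━━━━━━━━━━━┓  
■■┃ FormWidget                     ┃  
■■┠────────────────────────────────┨  
■■┃> Priority:   [Critical       ▼]┃  
■■┃  Address:    [                ]┃  
■■┃  Active:     [ ]               ┃  
━━┃  Status:     [Active         ▼]┃  
  ┃  Public:     [ ]               ┃  
  ┃  Plan:       (●) Free  ( ) Pro ┃  
  ┃  Name:       [                ]┃  
  ┃  Theme:      ( ) Light  ( ) Dar┃  
  ┃                                ┃  
  ┃                                ┃  
  ┃                                ┃  
  ┃                                ┃  


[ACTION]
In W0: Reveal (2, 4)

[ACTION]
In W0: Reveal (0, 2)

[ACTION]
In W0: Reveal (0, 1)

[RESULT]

━━━━━━━━━━━━━━━━━━━━━━━━━━━━━━━┓      
esweeper                       ┃      
───────────────────────────────┨      
■■┏━━━━━━━━━━━━━━━━━━━━━━━━━━━━━━━━┓  
■■┃ FormWidget                     ┃  
2■┠────────────────────────────────┨  
■■┃> Priority:   [Critical       ▼]┃  
■■┃  Address:    [                ]┃  
■■┃  Active:     [ ]               ┃  
━━┃  Status:     [Active         ▼]┃  
  ┃  Public:     [ ]               ┃  
  ┃  Plan:       (●) Free  ( ) Pro ┃  
  ┃  Name:       [                ]┃  
  ┃  Theme:      ( ) Light  ( ) Dar┃  
  ┃                                ┃  
  ┃                                ┃  
  ┃                                ┃  
  ┃                                ┃  


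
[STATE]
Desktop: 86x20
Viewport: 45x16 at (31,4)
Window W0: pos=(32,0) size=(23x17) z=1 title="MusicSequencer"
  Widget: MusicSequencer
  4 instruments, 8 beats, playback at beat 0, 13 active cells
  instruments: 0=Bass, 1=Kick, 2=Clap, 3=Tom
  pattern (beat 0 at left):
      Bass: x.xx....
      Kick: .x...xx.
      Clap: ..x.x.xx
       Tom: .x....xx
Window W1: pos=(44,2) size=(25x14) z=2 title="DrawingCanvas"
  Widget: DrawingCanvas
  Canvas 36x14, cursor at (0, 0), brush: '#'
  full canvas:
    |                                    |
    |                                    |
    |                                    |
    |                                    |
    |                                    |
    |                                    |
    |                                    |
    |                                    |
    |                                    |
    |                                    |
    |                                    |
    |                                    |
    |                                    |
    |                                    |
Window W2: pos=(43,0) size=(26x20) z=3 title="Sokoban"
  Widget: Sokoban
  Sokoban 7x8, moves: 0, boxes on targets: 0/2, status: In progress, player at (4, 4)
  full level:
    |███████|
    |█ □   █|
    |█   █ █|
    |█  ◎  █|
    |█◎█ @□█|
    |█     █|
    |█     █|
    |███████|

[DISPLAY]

 ┃ Bass█·██·┃█ □   █                 ┃       
 ┃ Kick·█···┃█   █ █                 ┃       
 ┃ Clap··█·█┃█  ◎  █                 ┃       
 ┃  Tom·█···┃█◎█ @□█                 ┃       
 ┃          ┃█     █                 ┃       
 ┃          ┃█     █                 ┃       
 ┃          ┃███████                 ┃       
 ┃          ┃Moves: 0  0/2           ┃       
 ┃          ┃                        ┃       
 ┃          ┃                        ┃       
 ┃          ┃                        ┃       
 ┃          ┃                        ┃       
 ┗━━━━━━━━━━┃                        ┃       
            ┃                        ┃       
            ┃                        ┃       
            ┗━━━━━━━━━━━━━━━━━━━━━━━━┛       


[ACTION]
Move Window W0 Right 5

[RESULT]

      ┃ Bass┃█ □   █                 ┃       
      ┃ Kick┃█   █ █                 ┃       
      ┃ Clap┃█  ◎  █                 ┃       
      ┃  Tom┃█◎█ @□█                 ┃       
      ┃     ┃█     █                 ┃       
      ┃     ┃█     █                 ┃       
      ┃     ┃███████                 ┃       
      ┃     ┃Moves: 0  0/2           ┃       
      ┃     ┃                        ┃       
      ┃     ┃                        ┃       
      ┃     ┃                        ┃       
      ┃     ┃                        ┃       
      ┗━━━━━┃                        ┃       
            ┃                        ┃       
            ┃                        ┃       
            ┗━━━━━━━━━━━━━━━━━━━━━━━━┛       


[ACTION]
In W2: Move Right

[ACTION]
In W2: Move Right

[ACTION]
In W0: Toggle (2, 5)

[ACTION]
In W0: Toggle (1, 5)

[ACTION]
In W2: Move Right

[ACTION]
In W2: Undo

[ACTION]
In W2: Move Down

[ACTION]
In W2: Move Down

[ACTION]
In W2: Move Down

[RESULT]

      ┃ Bass┃█ □   █                 ┃       
      ┃ Kick┃█   █ █                 ┃       
      ┃ Clap┃█  ◎  █                 ┃       
      ┃  Tom┃█◎█  □█                 ┃       
      ┃     ┃█     █                 ┃       
      ┃     ┃█   @ █                 ┃       
      ┃     ┃███████                 ┃       
      ┃     ┃Moves: 2  0/2           ┃       
      ┃     ┃                        ┃       
      ┃     ┃                        ┃       
      ┃     ┃                        ┃       
      ┃     ┃                        ┃       
      ┗━━━━━┃                        ┃       
            ┃                        ┃       
            ┃                        ┃       
            ┗━━━━━━━━━━━━━━━━━━━━━━━━┛       


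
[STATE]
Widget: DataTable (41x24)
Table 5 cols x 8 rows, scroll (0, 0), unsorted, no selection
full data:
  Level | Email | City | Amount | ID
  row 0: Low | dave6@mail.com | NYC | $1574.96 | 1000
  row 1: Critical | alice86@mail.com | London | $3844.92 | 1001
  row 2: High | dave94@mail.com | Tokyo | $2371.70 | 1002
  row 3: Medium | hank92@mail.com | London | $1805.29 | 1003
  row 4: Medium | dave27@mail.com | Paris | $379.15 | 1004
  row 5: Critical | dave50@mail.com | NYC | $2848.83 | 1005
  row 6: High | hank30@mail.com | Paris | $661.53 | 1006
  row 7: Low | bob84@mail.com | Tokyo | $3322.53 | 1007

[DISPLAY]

Level   │Email           │City  │Amount  
────────┼────────────────┼──────┼────────
Low     │dave6@mail.com  │NYC   │$1574.96
Critical│alice86@mail.com│London│$3844.92
High    │dave94@mail.com │Tokyo │$2371.70
Medium  │hank92@mail.com │London│$1805.29
Medium  │dave27@mail.com │Paris │$379.15 
Critical│dave50@mail.com │NYC   │$2848.83
High    │hank30@mail.com │Paris │$661.53 
Low     │bob84@mail.com  │Tokyo │$3322.53
                                         
                                         
                                         
                                         
                                         
                                         
                                         
                                         
                                         
                                         
                                         
                                         
                                         
                                         


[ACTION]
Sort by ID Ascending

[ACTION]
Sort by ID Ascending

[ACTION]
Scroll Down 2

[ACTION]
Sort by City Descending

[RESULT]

Level   │Email           │City ▼│Amount  
────────┼────────────────┼──────┼────────
High    │dave94@mail.com │Tokyo │$2371.70
Low     │bob84@mail.com  │Tokyo │$3322.53
Medium  │dave27@mail.com │Paris │$379.15 
High    │hank30@mail.com │Paris │$661.53 
Low     │dave6@mail.com  │NYC   │$1574.96
Critical│dave50@mail.com │NYC   │$2848.83
Critical│alice86@mail.com│London│$3844.92
Medium  │hank92@mail.com │London│$1805.29
                                         
                                         
                                         
                                         
                                         
                                         
                                         
                                         
                                         
                                         
                                         
                                         
                                         
                                         


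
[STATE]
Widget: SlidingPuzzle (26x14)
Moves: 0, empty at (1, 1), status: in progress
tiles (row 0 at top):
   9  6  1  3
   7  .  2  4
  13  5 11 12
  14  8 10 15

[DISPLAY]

┌────┬────┬────┬────┐     
│  9 │  6 │  1 │  3 │     
├────┼────┼────┼────┤     
│  7 │    │  2 │  4 │     
├────┼────┼────┼────┤     
│ 13 │  5 │ 11 │ 12 │     
├────┼────┼────┼────┤     
│ 14 │  8 │ 10 │ 15 │     
└────┴────┴────┴────┘     
Moves: 0                  
                          
                          
                          
                          


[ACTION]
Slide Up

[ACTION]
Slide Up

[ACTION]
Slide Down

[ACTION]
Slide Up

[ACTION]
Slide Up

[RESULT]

┌────┬────┬────┬────┐     
│  9 │  6 │  1 │  3 │     
├────┼────┼────┼────┤     
│  7 │  5 │  2 │  4 │     
├────┼────┼────┼────┤     
│ 13 │  8 │ 11 │ 12 │     
├────┼────┼────┼────┤     
│ 14 │    │ 10 │ 15 │     
└────┴────┴────┴────┘     
Moves: 4                  
                          
                          
                          
                          


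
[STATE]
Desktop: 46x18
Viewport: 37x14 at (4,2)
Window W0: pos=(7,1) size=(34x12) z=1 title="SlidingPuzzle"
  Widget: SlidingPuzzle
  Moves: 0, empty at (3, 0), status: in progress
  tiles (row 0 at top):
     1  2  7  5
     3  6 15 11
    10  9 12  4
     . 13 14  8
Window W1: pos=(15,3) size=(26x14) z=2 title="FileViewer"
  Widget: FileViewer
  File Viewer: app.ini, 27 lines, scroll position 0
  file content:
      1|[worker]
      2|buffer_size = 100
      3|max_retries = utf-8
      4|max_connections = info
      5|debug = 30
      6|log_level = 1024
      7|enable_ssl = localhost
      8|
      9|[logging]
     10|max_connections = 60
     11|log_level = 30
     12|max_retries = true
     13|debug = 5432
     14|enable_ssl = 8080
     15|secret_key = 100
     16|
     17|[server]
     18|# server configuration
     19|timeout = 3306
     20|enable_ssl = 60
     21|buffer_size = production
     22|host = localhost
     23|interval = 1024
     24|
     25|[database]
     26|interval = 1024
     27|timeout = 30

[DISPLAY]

   ┃ SlidingPuzzle                  ┃
   ┠───────┏━━━━━━━━━━━━━━━━━━━━━━━━┓
   ┃┌────┬─┃ FileViewer             ┃
   ┃│  1 │ ┠────────────────────────┨
   ┃├────┼─┃[worker]               ▲┃
   ┃│  3 │ ┃buffer_size = 100      █┃
   ┃├────┼─┃max_retries = utf-8    ░┃
   ┃│ 10 │ ┃max_connections = info ░┃
   ┃├────┼─┃debug = 30             ░┃
   ┃│    │ ┃log_level = 1024       ░┃
   ┗━━━━━━━┃enable_ssl = localhost ░┃
           ┃                       ░┃
           ┃[logging]              ░┃
           ┃max_connections = 60   ▼┃


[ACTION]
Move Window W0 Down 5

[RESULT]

                                     
           ┏━━━━━━━━━━━━━━━━━━━━━━━━┓
           ┃ FileViewer             ┃
           ┠────────────────────────┨
   ┏━━━━━━━┃[worker]               ▲┃
   ┃ Slidin┃buffer_size = 100      █┃
   ┠───────┃max_retries = utf-8    ░┃
   ┃┌────┬─┃max_connections = info ░┃
   ┃│  1 │ ┃debug = 30             ░┃
   ┃├────┼─┃log_level = 1024       ░┃
   ┃│  3 │ ┃enable_ssl = localhost ░┃
   ┃├────┼─┃                       ░┃
   ┃│ 10 │ ┃[logging]              ░┃
   ┃├────┼─┃max_connections = 60   ▼┃


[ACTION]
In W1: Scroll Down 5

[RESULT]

                                     
           ┏━━━━━━━━━━━━━━━━━━━━━━━━┓
           ┃ FileViewer             ┃
           ┠────────────────────────┨
   ┏━━━━━━━┃log_level = 1024       ▲┃
   ┃ Slidin┃enable_ssl = localhost ░┃
   ┠───────┃                       ░┃
   ┃┌────┬─┃[logging]              █┃
   ┃│  1 │ ┃max_connections = 60   ░┃
   ┃├────┼─┃log_level = 30         ░┃
   ┃│  3 │ ┃max_retries = true     ░┃
   ┃├────┼─┃debug = 5432           ░┃
   ┃│ 10 │ ┃enable_ssl = 8080      ░┃
   ┃├────┼─┃secret_key = 100       ▼┃


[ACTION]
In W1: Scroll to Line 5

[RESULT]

                                     
           ┏━━━━━━━━━━━━━━━━━━━━━━━━┓
           ┃ FileViewer             ┃
           ┠────────────────────────┨
   ┏━━━━━━━┃debug = 30             ▲┃
   ┃ Slidin┃log_level = 1024       ░┃
   ┠───────┃enable_ssl = localhost █┃
   ┃┌────┬─┃                       ░┃
   ┃│  1 │ ┃[logging]              ░┃
   ┃├────┼─┃max_connections = 60   ░┃
   ┃│  3 │ ┃log_level = 30         ░┃
   ┃├────┼─┃max_retries = true     ░┃
   ┃│ 10 │ ┃debug = 5432           ░┃
   ┃├────┼─┃enable_ssl = 8080      ▼┃


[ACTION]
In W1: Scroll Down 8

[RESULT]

                                     
           ┏━━━━━━━━━━━━━━━━━━━━━━━━┓
           ┃ FileViewer             ┃
           ┠────────────────────────┨
   ┏━━━━━━━┃debug = 5432           ▲┃
   ┃ Slidin┃enable_ssl = 8080      ░┃
   ┠───────┃secret_key = 100       ░┃
   ┃┌────┬─┃                       ░┃
   ┃│  1 │ ┃[server]               ░┃
   ┃├────┼─┃# server configuration ░┃
   ┃│  3 │ ┃timeout = 3306         █┃
   ┃├────┼─┃enable_ssl = 60        ░┃
   ┃│ 10 │ ┃buffer_size = productio░┃
   ┃├────┼─┃host = localhost       ▼┃


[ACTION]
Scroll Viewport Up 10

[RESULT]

                                     
                                     
                                     
           ┏━━━━━━━━━━━━━━━━━━━━━━━━┓
           ┃ FileViewer             ┃
           ┠────────────────────────┨
   ┏━━━━━━━┃debug = 5432           ▲┃
   ┃ Slidin┃enable_ssl = 8080      ░┃
   ┠───────┃secret_key = 100       ░┃
   ┃┌────┬─┃                       ░┃
   ┃│  1 │ ┃[server]               ░┃
   ┃├────┼─┃# server configuration ░┃
   ┃│  3 │ ┃timeout = 3306         █┃
   ┃├────┼─┃enable_ssl = 60        ░┃


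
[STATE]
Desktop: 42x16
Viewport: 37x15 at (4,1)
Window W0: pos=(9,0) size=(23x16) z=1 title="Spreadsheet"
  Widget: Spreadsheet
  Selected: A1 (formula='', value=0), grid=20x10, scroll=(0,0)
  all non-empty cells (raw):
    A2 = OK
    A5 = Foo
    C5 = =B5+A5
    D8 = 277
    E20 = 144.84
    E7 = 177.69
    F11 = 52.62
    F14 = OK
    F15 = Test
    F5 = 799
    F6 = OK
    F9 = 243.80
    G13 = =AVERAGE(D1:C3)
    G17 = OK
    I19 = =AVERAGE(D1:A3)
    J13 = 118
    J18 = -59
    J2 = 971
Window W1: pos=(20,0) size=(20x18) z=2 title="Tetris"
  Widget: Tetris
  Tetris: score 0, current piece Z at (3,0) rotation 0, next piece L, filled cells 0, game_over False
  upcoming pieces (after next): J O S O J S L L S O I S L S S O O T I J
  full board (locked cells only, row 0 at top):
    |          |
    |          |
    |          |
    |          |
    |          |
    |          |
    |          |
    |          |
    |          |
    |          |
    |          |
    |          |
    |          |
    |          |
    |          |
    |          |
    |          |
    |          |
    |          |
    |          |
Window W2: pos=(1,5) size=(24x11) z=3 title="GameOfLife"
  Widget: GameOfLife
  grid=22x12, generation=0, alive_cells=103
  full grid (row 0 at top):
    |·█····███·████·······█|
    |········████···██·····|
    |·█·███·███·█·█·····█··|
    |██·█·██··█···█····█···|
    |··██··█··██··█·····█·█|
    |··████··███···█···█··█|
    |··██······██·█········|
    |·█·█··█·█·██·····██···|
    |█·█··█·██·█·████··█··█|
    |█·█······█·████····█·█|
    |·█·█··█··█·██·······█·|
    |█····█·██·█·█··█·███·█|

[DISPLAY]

     ┃ Spreadshe┃ Tetris           ┃ 
     ┠──────────┠──────────────────┨ 
     ┃A1:       ┃                  ┃ 
     ┃       A  ┃                  ┃ 
━━━━━━━━━━━━━━━━━━━━┓              ┃ 
ameOfLife           ┃              ┃ 
────────────────────┨              ┃ 
n: 0                ┃              ┃ 
·█·██··█···█····█···┃              ┃ 
██··█··██··█·····█·█┃              ┃ 
████··███···█···█··█┃              ┃ 
██······██·█········┃              ┃ 
·█··█·█·██·····██···┃              ┃ 
█··█·██·█·████··█··█┃              ┃ 
━━━━━━━━━━━━━━━━━━━━┛              ┃ 


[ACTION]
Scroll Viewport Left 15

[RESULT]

         ┃ Spreadshe┃ Tetris         
         ┠──────────┠────────────────
         ┃A1:       ┃                
         ┃       A  ┃                
 ┏━━━━━━━━━━━━━━━━━━━━━━┓            
 ┃ GameOfLife           ┃            
 ┠──────────────────────┨            
 ┃Gen: 0                ┃            
 ┃██·█·██··█···█····█···┃            
 ┃··██··█··██··█·····█·█┃            
 ┃··████··███···█···█··█┃            
 ┃··██······██·█········┃            
 ┃·█·█··█·█·██·····██···┃            
 ┃█·█··█·██·█·████··█··█┃            
 ┗━━━━━━━━━━━━━━━━━━━━━━┛            


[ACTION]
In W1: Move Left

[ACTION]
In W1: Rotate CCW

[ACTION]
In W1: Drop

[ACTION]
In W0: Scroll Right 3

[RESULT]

         ┃ Spreadshe┃ Tetris         
         ┠──────────┠────────────────
         ┃A1:       ┃                
         ┃       D  ┃                
 ┏━━━━━━━━━━━━━━━━━━━━━━┓            
 ┃ GameOfLife           ┃            
 ┠──────────────────────┨            
 ┃Gen: 0                ┃            
 ┃██·█·██··█···█····█···┃            
 ┃··██··█··██··█·····█·█┃            
 ┃··████··███···█···█··█┃            
 ┃··██······██·█········┃            
 ┃·█·█··█·█·██·····██···┃            
 ┃█·█··█·██·█·████··█··█┃            
 ┗━━━━━━━━━━━━━━━━━━━━━━┛            


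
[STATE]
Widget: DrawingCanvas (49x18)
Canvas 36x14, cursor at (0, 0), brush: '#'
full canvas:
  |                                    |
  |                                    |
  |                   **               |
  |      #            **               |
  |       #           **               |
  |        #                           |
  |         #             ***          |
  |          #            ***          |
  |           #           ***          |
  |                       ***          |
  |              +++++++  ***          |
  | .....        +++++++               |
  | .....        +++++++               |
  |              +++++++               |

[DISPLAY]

+                                                
                                                 
                   **                            
      #            **                            
       #           **                            
        #                                        
         #             ***                       
          #            ***                       
           #           ***                       
                       ***                       
              +++++++  ***                       
 .....        +++++++                            
 .....        +++++++                            
              +++++++                            
                                                 
                                                 
                                                 
                                                 


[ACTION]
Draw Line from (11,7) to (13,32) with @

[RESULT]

+                                                
                                                 
                   **                            
      #            **                            
       #           **                            
        #                                        
         #             ***                       
          #            ***                       
           #           ***                       
                       ***                       
              +++++++  ***                       
 ..... @@@@@@@+++++++                            
 .....        @@@@@@@@@@@@                       
              +++++++     @@@@@@@                
                                                 
                                                 
                                                 
                                                 


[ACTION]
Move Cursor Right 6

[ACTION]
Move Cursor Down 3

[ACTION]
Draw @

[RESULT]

                                                 
                                                 
                   **                            
      @            **                            
       #           **                            
        #                                        
         #             ***                       
          #            ***                       
           #           ***                       
                       ***                       
              +++++++  ***                       
 ..... @@@@@@@+++++++                            
 .....        @@@@@@@@@@@@                       
              +++++++     @@@@@@@                
                                                 
                                                 
                                                 
                                                 


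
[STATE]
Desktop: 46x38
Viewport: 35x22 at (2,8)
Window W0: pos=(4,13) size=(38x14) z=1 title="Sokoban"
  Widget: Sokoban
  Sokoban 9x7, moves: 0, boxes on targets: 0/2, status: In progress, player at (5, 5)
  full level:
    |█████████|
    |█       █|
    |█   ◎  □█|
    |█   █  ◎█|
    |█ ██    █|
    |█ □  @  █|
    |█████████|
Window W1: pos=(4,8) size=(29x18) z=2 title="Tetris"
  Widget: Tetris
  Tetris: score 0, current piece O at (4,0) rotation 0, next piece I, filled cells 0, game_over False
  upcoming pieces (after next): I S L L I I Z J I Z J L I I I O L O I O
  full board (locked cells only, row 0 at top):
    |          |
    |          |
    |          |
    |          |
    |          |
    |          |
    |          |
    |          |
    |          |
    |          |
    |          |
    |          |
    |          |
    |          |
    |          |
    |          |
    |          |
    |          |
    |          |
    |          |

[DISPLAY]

  ┏━━━━━━━━━━━━━━━━━━━━━━━━━━━┓    
  ┃ Tetris                    ┃    
  ┠───────────────────────────┨    
  ┃          │Next:           ┃    
  ┃          │████            ┃    
  ┃          │                ┃━━━━
  ┃          │                ┃    
  ┃          │                ┃────
  ┃          │                ┃    
  ┃          │Score:          ┃    
  ┃          │0               ┃    
  ┃          │                ┃    
  ┃          │                ┃    
  ┃          │                ┃    
  ┃          │                ┃    
  ┃          │                ┃    
  ┃          │                ┃    
  ┗━━━━━━━━━━━━━━━━━━━━━━━━━━━┛    
  ┗━━━━━━━━━━━━━━━━━━━━━━━━━━━━━━━━
                                   
                                   
                                   


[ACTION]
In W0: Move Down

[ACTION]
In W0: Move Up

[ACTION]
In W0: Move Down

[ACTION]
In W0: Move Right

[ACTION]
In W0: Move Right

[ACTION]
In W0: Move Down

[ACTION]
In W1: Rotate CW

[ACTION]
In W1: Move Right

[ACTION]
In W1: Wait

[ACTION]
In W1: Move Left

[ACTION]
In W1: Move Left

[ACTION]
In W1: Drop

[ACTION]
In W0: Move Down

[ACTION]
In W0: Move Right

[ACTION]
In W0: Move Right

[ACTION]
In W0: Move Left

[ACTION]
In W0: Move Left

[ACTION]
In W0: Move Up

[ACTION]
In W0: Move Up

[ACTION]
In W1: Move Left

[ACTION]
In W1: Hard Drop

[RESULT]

  ┏━━━━━━━━━━━━━━━━━━━━━━━━━━━┓    
  ┃ Tetris                    ┃    
  ┠───────────────────────────┨    
  ┃          │Next:           ┃    
  ┃          │████            ┃    
  ┃          │                ┃━━━━
  ┃          │                ┃    
  ┃          │                ┃────
  ┃          │                ┃    
  ┃          │Score:          ┃    
  ┃          │0               ┃    
  ┃          │                ┃    
  ┃          │                ┃    
  ┃          │                ┃    
  ┃          │                ┃    
  ┃  ▓▓      │                ┃    
  ┃  ▓▓      │                ┃    
  ┗━━━━━━━━━━━━━━━━━━━━━━━━━━━┛    
  ┗━━━━━━━━━━━━━━━━━━━━━━━━━━━━━━━━
                                   
                                   
                                   


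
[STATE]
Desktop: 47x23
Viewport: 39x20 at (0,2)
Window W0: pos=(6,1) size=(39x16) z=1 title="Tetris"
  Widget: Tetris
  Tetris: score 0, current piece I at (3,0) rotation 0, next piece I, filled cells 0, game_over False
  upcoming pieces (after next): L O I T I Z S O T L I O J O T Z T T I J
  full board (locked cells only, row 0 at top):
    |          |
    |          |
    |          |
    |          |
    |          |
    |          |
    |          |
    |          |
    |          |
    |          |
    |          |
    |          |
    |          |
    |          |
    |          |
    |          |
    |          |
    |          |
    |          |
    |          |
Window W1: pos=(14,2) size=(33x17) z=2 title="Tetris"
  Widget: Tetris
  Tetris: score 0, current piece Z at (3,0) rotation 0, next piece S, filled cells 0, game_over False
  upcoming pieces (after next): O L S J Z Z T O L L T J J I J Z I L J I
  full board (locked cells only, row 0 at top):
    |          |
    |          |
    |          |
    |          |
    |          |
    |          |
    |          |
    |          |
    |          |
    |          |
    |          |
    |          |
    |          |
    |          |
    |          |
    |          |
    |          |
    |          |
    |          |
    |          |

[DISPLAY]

      ┃ Tetris┏━━━━━━━━━━━━━━━━━━━━━━━━
      ┠───────┃ Tetris                 
      ┃       ┠────────────────────────
      ┃       ┃          │Next:        
      ┃       ┃          │ ░░          
      ┃       ┃          │░░           
      ┃       ┃          │             
      ┃       ┃          │             
      ┃       ┃          │             
      ┃       ┃          │Score:       
      ┃       ┃          │0            
      ┃       ┃          │             
      ┃       ┃          │             
      ┃       ┃          │             
      ┗━━━━━━━┃          │             
              ┃          │             
              ┗━━━━━━━━━━━━━━━━━━━━━━━━
                                       
                                       
                                       


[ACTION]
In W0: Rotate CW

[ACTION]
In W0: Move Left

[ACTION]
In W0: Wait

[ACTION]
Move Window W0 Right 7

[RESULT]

        ┃ Tetr┏━━━━━━━━━━━━━━━━━━━━━━━━
        ┠─────┃ Tetris                 
        ┃     ┠────────────────────────
        ┃     ┃          │Next:        
        ┃     ┃          │ ░░          
        ┃     ┃          │░░           
        ┃     ┃          │             
        ┃     ┃          │             
        ┃     ┃          │             
        ┃     ┃          │Score:       
        ┃     ┃          │0            
        ┃     ┃          │             
        ┃     ┃          │             
        ┃     ┃          │             
        ┗━━━━━┃          │             
              ┃          │             
              ┗━━━━━━━━━━━━━━━━━━━━━━━━
                                       
                                       
                                       


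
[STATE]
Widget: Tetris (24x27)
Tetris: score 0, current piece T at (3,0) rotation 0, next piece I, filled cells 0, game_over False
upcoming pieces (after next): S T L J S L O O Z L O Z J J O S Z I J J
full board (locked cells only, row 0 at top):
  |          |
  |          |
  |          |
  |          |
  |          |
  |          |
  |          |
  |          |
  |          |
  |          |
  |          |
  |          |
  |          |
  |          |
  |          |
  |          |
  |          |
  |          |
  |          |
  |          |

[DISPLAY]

    ▒     │Next:        
   ▒▒▒    │████         
          │             
          │             
          │             
          │             
          │Score:       
          │0            
          │             
          │             
          │             
          │             
          │             
          │             
          │             
          │             
          │             
          │             
          │             
          │             
          │             
          │             
          │             
          │             
          │             
          │             
          │             


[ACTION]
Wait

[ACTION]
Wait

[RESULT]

          │Next:        
          │████         
    ▒     │             
   ▒▒▒    │             
          │             
          │             
          │Score:       
          │0            
          │             
          │             
          │             
          │             
          │             
          │             
          │             
          │             
          │             
          │             
          │             
          │             
          │             
          │             
          │             
          │             
          │             
          │             
          │             


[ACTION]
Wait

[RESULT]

          │Next:        
          │████         
          │             
    ▒     │             
   ▒▒▒    │             
          │             
          │Score:       
          │0            
          │             
          │             
          │             
          │             
          │             
          │             
          │             
          │             
          │             
          │             
          │             
          │             
          │             
          │             
          │             
          │             
          │             
          │             
          │             


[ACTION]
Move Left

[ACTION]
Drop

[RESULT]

          │Next:        
          │████         
          │             
          │             
   ▒      │             
  ▒▒▒     │             
          │Score:       
          │0            
          │             
          │             
          │             
          │             
          │             
          │             
          │             
          │             
          │             
          │             
          │             
          │             
          │             
          │             
          │             
          │             
          │             
          │             
          │             


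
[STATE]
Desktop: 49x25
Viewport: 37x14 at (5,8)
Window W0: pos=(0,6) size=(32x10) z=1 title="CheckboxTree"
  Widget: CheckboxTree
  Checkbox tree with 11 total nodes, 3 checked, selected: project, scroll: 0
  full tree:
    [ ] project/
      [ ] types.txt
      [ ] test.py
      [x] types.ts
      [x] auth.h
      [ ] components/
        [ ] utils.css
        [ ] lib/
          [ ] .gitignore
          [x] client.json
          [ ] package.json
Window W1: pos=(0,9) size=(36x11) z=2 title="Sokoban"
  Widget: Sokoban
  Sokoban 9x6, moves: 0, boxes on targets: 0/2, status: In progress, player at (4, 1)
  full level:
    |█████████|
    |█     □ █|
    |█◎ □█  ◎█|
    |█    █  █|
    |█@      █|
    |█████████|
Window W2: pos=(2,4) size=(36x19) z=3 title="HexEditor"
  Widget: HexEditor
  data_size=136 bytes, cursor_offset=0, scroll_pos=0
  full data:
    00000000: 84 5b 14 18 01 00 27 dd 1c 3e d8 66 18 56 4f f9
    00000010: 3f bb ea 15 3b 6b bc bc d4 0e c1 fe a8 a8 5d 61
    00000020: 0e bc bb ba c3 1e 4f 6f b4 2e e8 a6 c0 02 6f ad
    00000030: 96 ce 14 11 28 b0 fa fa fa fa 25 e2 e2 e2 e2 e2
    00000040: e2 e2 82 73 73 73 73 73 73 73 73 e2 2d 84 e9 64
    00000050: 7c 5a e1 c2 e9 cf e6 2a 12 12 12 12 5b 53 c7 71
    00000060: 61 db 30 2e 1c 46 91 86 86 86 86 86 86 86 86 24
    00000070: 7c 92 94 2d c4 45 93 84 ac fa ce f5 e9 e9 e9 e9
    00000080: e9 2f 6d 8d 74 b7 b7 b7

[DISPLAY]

000010  3f bb ea 15 3b 6b bc bc ┃    
000020  0e bc bb ba c3 1e 4f 6f ┃    
000030  96 ce 14 11 28 b0 fa fa ┃    
000040  e2 e2 82 73 73 73 73 73 ┃    
000050  7c 5a e1 c2 e9 cf e6 2a ┃    
000060  61 db 30 2e 1c 46 91 86 ┃    
000070  7c 92 94 2d c4 45 93 84 ┃    
000080  e9 2f 6d 8d 74 b7 b7 b7 ┃    
                                ┃    
                                ┃    
                                ┃    
                                ┃    
                                ┃    
                                ┃    


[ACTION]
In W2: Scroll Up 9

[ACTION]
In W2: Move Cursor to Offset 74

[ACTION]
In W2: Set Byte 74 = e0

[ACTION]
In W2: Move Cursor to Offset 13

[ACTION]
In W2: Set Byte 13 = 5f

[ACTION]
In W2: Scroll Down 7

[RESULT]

000080  e9 2f 6d 8d 74 b7 b7 b7 ┃    
                                ┃    
                                ┃    
                                ┃    
                                ┃    
                                ┃    
                                ┃    
                                ┃    
                                ┃    
                                ┃    
                                ┃    
                                ┃    
                                ┃    
                                ┃    
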